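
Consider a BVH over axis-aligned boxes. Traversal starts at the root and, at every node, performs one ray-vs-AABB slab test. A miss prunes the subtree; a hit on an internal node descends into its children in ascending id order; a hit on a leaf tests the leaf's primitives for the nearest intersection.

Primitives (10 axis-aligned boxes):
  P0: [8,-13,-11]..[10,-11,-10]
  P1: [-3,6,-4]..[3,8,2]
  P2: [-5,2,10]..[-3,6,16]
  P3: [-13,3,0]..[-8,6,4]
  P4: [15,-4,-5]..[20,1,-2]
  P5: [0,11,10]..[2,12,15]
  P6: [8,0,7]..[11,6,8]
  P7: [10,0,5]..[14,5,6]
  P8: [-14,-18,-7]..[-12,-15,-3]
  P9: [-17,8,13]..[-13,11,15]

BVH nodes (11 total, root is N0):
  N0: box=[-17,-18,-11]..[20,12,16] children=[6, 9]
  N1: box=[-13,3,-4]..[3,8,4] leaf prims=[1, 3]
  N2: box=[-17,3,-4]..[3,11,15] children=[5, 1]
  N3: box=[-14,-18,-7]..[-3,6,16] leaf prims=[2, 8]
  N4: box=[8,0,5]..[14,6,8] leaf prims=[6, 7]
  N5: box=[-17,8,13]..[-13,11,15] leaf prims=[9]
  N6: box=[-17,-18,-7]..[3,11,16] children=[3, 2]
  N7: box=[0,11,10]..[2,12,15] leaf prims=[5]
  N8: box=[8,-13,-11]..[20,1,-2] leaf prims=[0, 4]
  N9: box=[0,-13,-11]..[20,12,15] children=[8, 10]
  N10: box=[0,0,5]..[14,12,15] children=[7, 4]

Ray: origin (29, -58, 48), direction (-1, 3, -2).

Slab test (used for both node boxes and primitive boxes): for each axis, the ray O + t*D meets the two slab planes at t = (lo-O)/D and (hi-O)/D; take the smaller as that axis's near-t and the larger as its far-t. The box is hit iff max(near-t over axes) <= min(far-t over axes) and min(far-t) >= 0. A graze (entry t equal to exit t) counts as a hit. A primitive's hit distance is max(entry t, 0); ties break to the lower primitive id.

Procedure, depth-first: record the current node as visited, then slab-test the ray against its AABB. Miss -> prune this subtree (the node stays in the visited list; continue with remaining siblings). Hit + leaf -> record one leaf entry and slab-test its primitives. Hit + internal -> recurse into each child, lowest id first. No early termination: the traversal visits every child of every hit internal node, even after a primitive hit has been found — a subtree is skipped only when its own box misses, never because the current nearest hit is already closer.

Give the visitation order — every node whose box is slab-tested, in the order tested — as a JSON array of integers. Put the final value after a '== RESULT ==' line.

Traverse from the root:
N0 x:[9,46] y:[40/3,70/3] z:[16,59/2] -> hit [16,70/3], descend [6, 9]
  N6 x:[26,46] y:[40/3,23] z:[16,55/2] -> miss, prune
  N9 x:[9,29] y:[15,70/3] z:[33/2,59/2] -> hit [33/2,70/3], descend [8, 10]
    N8 x:[9,21] y:[15,59/3] z:[25,59/2] -> miss, prune
    N10 x:[15,29] y:[58/3,70/3] z:[33/2,43/2] -> hit [58/3,43/2], descend [4, 7]
      N4 x:[15,21] y:[58/3,64/3] z:[20,43/2] -> hit [20,21] leaf, test {P6@t=20, P7(miss)}
      N7 x:[27,29] y:[23,70/3] z:[33/2,19] -> miss, prune

7 AABB tests over nodes [0, 6, 9, 8, 10, 4, 7]; 1 leaf entered; closest P6.

== RESULT ==
[0, 6, 9, 8, 10, 4, 7]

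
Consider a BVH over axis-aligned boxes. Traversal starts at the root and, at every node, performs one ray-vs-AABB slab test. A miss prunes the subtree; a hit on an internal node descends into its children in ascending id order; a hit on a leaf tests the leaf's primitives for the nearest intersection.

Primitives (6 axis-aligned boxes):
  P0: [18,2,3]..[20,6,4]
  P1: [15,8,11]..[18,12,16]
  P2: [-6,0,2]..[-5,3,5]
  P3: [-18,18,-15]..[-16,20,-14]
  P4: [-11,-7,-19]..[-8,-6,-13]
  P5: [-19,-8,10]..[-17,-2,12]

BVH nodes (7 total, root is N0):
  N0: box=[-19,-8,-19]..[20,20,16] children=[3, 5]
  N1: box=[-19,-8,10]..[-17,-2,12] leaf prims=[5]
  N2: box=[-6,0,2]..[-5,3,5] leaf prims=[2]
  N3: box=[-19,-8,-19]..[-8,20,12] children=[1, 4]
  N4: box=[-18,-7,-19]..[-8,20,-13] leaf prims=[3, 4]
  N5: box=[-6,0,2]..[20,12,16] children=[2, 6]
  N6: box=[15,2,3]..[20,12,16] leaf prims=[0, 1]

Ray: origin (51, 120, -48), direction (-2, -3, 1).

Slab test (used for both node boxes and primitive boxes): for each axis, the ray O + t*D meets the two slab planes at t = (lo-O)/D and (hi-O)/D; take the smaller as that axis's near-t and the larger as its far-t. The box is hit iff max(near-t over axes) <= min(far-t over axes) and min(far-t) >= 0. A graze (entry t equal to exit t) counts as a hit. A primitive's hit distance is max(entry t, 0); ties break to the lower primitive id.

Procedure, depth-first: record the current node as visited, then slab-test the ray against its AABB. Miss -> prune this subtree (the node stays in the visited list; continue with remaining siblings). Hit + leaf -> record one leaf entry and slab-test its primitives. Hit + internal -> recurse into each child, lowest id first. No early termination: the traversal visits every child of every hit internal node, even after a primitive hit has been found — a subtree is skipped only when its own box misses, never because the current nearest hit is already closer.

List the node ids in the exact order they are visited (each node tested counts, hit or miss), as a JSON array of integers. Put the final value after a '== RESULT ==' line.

Traverse from the root:
N0 x:[31/2,35] y:[100/3,128/3] z:[29,64] -> hit [100/3,35], descend [3, 5]
  N3 x:[59/2,35] y:[100/3,128/3] z:[29,60] -> hit [100/3,35], descend [1, 4]
    N1 x:[34,35] y:[122/3,128/3] z:[58,60] -> miss, prune
    N4 x:[59/2,69/2] y:[100/3,127/3] z:[29,35] -> hit [100/3,69/2] leaf, test {P3@t=67/2, P4(miss)}
  N5 x:[31/2,57/2] y:[36,40] z:[50,64] -> miss, prune

Visited [0, 3, 1, 4, 5]. Tests: 5 box, 1 leaf. Nearest: P3.

== RESULT ==
[0, 3, 1, 4, 5]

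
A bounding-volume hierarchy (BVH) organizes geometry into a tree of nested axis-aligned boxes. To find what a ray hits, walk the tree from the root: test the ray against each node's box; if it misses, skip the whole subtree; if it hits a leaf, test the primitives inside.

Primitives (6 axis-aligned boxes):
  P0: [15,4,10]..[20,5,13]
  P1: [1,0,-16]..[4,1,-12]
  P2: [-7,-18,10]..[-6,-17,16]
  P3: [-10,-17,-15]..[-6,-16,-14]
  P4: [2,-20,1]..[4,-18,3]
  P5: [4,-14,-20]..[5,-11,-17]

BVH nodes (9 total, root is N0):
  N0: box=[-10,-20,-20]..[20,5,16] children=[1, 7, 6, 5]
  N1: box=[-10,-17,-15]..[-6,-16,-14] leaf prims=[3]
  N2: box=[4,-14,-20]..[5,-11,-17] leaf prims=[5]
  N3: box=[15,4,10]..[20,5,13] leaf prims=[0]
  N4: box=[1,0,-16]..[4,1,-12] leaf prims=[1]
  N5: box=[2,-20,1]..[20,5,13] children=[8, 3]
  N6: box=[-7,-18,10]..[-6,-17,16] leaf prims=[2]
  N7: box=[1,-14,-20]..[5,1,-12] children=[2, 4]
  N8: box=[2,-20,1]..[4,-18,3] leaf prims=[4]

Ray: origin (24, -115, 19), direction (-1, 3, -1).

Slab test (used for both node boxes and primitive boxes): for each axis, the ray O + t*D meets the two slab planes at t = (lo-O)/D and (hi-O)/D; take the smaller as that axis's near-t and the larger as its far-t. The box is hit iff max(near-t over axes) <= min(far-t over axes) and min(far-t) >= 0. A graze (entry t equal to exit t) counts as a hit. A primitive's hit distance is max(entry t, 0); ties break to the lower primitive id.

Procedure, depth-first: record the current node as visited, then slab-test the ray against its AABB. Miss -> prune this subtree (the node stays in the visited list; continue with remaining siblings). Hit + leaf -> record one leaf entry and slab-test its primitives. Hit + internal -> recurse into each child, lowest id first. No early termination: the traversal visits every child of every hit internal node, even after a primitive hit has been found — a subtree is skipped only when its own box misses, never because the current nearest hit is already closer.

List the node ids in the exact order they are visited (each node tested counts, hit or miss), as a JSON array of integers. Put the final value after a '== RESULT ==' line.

Traverse from the root:
N0 x:[4,34] y:[95/3,40] z:[3,39] -> hit [95/3,34], descend [1, 5, 6, 7]
  N1 x:[30,34] y:[98/3,33] z:[33,34] -> hit [33,33] leaf, test {P3@t=33}
  N5 x:[4,22] y:[95/3,40] z:[6,18] -> miss, prune
  N6 x:[30,31] y:[97/3,98/3] z:[3,9] -> miss, prune
  N7 x:[19,23] y:[101/3,116/3] z:[31,39] -> miss, prune

Visited [0, 1, 5, 6, 7]. Tests: 5 box, 1 leaf. Nearest: P3.

== RESULT ==
[0, 1, 5, 6, 7]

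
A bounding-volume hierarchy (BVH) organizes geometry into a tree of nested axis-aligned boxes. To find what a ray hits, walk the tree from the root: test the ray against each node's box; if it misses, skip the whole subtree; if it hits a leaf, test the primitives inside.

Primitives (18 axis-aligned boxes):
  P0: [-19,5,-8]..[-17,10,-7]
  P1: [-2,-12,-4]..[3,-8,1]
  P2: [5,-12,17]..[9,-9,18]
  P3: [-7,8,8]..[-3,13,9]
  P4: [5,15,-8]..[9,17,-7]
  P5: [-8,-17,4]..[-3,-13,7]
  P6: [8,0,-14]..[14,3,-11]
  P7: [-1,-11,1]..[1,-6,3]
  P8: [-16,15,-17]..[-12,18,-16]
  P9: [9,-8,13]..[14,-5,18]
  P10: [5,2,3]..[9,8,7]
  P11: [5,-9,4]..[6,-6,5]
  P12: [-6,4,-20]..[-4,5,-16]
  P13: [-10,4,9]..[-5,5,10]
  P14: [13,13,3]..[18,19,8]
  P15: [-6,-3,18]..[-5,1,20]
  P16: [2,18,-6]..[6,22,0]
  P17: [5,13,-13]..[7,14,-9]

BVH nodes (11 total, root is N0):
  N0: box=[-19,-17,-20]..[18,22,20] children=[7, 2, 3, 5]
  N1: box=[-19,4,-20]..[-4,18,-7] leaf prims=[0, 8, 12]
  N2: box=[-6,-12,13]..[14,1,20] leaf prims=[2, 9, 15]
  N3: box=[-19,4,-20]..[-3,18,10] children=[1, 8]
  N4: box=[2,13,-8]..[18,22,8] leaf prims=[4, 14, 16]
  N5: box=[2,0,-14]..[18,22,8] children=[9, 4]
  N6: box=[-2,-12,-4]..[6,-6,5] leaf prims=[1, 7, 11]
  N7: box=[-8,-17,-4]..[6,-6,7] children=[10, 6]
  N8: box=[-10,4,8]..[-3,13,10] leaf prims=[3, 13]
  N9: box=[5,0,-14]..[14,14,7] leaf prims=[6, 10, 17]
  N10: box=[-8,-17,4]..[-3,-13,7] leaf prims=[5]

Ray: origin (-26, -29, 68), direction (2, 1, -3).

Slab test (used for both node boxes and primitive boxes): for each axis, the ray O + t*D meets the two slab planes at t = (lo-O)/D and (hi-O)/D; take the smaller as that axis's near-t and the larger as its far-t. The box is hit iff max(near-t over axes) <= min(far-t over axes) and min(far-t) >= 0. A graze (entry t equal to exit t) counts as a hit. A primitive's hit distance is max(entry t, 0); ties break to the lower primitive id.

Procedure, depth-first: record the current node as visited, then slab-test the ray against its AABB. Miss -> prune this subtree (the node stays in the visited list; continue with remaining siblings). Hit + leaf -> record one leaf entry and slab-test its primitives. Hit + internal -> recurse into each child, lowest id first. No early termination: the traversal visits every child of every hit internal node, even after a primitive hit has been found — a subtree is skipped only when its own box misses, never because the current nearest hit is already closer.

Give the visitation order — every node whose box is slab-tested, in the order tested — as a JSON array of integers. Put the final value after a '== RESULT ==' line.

Trace the traversal:
N0 x:[7/2,22] y:[12,51] z:[16,88/3] -> hit [16,22], descend [2, 3, 5, 7]
  N2 x:[10,20] y:[17,30] z:[16,55/3] -> hit [17,55/3] leaf, test {P2@t=17, P9(miss), P15(miss)}
  N3 x:[7/2,23/2] y:[33,47] z:[58/3,88/3] -> miss, prune
  N5 x:[14,22] y:[29,51] z:[20,82/3] -> miss, prune
  N7 x:[9,16] y:[12,23] z:[61/3,24] -> miss, prune

Visited [0, 2, 3, 5, 7]. Tests: 5 box, 1 leaf. Nearest: P2.

== RESULT ==
[0, 2, 3, 5, 7]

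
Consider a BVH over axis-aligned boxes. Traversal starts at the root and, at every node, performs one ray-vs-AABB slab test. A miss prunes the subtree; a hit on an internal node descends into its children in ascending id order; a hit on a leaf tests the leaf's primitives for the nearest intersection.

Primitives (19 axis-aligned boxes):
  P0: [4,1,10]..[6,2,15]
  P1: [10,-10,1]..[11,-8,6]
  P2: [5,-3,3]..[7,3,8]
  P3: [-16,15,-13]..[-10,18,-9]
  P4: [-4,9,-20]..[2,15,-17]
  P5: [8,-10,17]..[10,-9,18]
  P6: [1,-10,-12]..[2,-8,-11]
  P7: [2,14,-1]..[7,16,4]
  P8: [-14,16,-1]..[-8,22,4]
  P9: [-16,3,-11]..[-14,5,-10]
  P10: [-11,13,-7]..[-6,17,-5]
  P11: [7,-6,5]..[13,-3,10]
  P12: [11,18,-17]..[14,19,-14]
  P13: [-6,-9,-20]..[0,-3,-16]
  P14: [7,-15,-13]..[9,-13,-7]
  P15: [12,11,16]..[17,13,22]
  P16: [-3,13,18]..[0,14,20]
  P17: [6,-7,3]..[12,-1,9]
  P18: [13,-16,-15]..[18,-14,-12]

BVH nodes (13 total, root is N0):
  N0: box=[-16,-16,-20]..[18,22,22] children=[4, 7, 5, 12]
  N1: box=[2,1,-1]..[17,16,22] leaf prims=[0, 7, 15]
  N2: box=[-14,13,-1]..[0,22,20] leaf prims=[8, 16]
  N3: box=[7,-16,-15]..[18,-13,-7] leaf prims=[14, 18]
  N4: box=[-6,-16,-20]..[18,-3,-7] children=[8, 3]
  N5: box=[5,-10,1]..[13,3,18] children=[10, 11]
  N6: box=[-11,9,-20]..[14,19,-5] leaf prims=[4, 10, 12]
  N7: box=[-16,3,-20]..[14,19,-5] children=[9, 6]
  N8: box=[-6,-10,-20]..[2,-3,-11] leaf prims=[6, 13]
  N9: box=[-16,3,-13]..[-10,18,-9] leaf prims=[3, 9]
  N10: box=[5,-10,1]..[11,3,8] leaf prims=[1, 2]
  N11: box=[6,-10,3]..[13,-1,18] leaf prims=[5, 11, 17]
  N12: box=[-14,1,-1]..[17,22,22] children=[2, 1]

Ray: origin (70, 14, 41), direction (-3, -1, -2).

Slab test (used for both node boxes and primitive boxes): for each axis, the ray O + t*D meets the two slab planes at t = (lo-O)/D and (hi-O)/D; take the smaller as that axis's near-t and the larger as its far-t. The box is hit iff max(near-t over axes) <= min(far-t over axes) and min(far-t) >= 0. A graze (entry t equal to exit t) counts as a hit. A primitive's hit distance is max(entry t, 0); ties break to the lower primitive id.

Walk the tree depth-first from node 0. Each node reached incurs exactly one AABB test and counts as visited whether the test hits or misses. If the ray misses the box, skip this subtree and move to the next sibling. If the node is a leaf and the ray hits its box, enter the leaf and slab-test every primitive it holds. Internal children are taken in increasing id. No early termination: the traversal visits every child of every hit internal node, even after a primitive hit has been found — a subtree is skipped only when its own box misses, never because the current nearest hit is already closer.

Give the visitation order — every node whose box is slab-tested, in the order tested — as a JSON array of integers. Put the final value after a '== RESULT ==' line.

Trace the traversal:
N0 x:[52/3,86/3] y:[-8,30] z:[19/2,61/2] -> hit [52/3,86/3], descend [4, 5, 7, 12]
  N4 x:[52/3,76/3] y:[17,30] z:[24,61/2] -> hit [24,76/3], descend [3, 8]
    N3 x:[52/3,21] y:[27,30] z:[24,28] -> miss, prune
    N8 x:[68/3,76/3] y:[17,24] z:[26,61/2] -> miss, prune
  N5 x:[19,65/3] y:[11,24] z:[23/2,20] -> hit [19,20], descend [10, 11]
    N10 x:[59/3,65/3] y:[11,24] z:[33/2,20] -> hit [59/3,20] leaf, test {P1(miss), P2(miss)}
    N11 x:[19,64/3] y:[15,24] z:[23/2,19] -> hit [19,19] leaf, test {P5(miss), P11(miss), P17(miss)}
  N7 x:[56/3,86/3] y:[-5,11] z:[23,61/2] -> miss, prune
  N12 x:[53/3,28] y:[-8,13] z:[19/2,21] -> miss, prune

Visited [0, 4, 3, 8, 5, 10, 11, 7, 12]. Tests: 9 box, 2 leaf. Nearest: miss.

== RESULT ==
[0, 4, 3, 8, 5, 10, 11, 7, 12]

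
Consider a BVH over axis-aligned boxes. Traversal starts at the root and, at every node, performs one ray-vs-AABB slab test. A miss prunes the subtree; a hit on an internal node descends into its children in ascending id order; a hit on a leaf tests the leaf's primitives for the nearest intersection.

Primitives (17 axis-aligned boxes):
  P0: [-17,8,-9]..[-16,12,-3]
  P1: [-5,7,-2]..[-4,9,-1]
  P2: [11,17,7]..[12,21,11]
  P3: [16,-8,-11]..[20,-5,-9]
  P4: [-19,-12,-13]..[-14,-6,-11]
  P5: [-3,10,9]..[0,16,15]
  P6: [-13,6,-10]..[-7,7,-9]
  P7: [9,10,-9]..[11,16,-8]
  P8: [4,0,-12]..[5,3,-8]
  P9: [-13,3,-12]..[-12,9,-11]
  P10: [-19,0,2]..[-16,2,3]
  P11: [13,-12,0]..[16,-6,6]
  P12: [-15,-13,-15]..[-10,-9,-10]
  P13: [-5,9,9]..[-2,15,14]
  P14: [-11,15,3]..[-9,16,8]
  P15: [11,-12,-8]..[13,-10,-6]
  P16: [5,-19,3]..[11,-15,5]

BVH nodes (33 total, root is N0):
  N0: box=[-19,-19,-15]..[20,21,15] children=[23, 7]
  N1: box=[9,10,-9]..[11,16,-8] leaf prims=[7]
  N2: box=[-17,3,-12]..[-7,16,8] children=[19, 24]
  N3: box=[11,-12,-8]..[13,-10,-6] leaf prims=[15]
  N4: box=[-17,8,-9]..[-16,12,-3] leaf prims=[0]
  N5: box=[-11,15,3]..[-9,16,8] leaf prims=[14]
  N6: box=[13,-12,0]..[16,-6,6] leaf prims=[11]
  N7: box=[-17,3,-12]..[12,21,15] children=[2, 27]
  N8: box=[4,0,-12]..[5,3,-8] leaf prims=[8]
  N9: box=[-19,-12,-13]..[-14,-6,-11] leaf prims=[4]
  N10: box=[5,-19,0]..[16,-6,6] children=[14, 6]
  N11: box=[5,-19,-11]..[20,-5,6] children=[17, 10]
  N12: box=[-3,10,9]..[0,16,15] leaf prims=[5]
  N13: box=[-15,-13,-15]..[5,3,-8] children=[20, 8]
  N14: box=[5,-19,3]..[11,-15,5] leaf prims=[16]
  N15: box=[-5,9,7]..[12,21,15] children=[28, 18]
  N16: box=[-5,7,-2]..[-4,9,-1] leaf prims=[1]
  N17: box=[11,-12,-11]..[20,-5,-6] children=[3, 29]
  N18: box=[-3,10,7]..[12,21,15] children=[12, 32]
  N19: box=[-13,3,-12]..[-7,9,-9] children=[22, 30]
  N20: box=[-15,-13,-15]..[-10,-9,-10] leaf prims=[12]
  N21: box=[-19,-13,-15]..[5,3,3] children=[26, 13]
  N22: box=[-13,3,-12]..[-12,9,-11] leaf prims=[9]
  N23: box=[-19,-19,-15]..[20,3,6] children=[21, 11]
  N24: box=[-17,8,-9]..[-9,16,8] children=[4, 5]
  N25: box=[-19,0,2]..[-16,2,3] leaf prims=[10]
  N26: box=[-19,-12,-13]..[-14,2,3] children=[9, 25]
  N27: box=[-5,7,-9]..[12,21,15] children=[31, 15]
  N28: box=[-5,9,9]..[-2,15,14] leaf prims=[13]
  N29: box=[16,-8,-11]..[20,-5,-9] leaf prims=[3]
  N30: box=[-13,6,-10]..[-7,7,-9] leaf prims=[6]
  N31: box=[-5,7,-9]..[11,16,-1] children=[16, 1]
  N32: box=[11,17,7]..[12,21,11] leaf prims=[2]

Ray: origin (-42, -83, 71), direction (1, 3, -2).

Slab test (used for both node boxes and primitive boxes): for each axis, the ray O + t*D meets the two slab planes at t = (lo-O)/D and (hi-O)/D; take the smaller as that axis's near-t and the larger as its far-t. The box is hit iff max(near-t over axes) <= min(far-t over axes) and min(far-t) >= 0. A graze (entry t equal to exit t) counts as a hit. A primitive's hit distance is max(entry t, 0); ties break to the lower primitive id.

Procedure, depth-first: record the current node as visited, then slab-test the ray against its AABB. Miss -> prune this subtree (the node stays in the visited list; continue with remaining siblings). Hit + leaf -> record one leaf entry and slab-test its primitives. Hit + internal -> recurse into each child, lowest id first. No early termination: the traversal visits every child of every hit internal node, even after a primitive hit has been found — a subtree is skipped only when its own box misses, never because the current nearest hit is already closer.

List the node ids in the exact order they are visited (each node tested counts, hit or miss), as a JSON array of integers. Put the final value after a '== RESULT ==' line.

Walk:
N0 x:[23,62] y:[64/3,104/3] z:[28,43] -> hit [28,104/3], descend [7, 23]
  N7 x:[25,54] y:[86/3,104/3] z:[28,83/2] -> hit [86/3,104/3], descend [2, 27]
    N2 x:[25,35] y:[86/3,33] z:[63/2,83/2] -> hit [63/2,33], descend [19, 24]
      N19 x:[29,35] y:[86/3,92/3] z:[40,83/2] -> miss, prune
      N24 x:[25,33] y:[91/3,33] z:[63/2,40] -> hit [63/2,33], descend [4, 5]
        N4 x:[25,26] y:[91/3,95/3] z:[37,40] -> miss, prune
        N5 x:[31,33] y:[98/3,33] z:[63/2,34] -> hit [98/3,33] leaf, test {P14@t=98/3}
    N27 x:[37,54] y:[30,104/3] z:[28,40] -> miss, prune
  N23 x:[23,62] y:[64/3,86/3] z:[65/2,43] -> miss, prune

order=[0, 7, 2, 19, 24, 4, 5, 27, 23]  |boxes|=9  |leaves|=1  hit=P14

== RESULT ==
[0, 7, 2, 19, 24, 4, 5, 27, 23]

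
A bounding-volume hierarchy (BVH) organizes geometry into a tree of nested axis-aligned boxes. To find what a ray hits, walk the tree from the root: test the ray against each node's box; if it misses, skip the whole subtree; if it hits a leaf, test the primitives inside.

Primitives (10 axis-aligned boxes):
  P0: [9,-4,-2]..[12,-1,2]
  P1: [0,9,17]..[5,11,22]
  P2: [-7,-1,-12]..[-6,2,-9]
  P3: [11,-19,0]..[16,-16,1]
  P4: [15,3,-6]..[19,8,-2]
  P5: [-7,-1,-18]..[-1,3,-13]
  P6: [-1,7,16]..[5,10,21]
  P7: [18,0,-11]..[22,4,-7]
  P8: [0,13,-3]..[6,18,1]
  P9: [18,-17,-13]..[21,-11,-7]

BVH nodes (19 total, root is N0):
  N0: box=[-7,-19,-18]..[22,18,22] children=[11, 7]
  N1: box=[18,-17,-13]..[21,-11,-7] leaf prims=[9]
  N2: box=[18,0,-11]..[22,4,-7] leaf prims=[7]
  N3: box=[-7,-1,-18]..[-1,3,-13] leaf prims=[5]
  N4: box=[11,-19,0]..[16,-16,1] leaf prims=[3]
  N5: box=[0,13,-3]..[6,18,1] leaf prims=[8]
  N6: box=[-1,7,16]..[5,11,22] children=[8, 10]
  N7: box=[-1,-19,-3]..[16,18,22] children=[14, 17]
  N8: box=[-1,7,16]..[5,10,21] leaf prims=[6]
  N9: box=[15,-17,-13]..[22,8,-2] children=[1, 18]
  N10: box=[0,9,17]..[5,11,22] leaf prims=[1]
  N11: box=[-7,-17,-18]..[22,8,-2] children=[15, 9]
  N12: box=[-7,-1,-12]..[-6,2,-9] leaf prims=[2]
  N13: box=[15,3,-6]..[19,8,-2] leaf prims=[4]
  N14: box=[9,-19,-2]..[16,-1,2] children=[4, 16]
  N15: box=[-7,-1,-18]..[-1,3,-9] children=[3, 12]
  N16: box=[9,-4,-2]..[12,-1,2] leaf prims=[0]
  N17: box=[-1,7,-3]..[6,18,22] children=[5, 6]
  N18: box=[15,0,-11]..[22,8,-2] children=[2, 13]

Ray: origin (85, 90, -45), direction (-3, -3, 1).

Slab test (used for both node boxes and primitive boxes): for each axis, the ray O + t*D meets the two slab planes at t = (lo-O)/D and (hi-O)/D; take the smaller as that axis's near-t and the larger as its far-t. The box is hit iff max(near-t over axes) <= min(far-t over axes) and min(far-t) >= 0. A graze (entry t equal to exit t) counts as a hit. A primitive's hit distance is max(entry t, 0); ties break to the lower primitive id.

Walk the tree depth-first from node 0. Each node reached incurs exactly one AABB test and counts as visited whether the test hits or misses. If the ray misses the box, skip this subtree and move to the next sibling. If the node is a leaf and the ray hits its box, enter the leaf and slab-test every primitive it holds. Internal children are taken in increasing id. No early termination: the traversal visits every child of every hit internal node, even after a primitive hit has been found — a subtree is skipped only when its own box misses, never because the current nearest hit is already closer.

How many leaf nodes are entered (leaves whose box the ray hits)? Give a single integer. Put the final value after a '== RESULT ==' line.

Traverse from the root:
N0 x:[21,92/3] y:[24,109/3] z:[27,67] -> hit [27,92/3], descend [7, 11]
  N7 x:[23,86/3] y:[24,109/3] z:[42,67] -> miss, prune
  N11 x:[21,92/3] y:[82/3,107/3] z:[27,43] -> hit [82/3,92/3], descend [9, 15]
    N9 x:[21,70/3] y:[82/3,107/3] z:[32,43] -> miss, prune
    N15 x:[86/3,92/3] y:[29,91/3] z:[27,36] -> hit [29,91/3], descend [3, 12]
      N3 x:[86/3,92/3] y:[29,91/3] z:[27,32] -> hit [29,91/3] leaf, test {P5@t=29}
      N12 x:[91/3,92/3] y:[88/3,91/3] z:[33,36] -> miss, prune

7 AABB tests over nodes [0, 7, 11, 9, 15, 3, 12]; 1 leaf entered; closest P5.

== RESULT ==
1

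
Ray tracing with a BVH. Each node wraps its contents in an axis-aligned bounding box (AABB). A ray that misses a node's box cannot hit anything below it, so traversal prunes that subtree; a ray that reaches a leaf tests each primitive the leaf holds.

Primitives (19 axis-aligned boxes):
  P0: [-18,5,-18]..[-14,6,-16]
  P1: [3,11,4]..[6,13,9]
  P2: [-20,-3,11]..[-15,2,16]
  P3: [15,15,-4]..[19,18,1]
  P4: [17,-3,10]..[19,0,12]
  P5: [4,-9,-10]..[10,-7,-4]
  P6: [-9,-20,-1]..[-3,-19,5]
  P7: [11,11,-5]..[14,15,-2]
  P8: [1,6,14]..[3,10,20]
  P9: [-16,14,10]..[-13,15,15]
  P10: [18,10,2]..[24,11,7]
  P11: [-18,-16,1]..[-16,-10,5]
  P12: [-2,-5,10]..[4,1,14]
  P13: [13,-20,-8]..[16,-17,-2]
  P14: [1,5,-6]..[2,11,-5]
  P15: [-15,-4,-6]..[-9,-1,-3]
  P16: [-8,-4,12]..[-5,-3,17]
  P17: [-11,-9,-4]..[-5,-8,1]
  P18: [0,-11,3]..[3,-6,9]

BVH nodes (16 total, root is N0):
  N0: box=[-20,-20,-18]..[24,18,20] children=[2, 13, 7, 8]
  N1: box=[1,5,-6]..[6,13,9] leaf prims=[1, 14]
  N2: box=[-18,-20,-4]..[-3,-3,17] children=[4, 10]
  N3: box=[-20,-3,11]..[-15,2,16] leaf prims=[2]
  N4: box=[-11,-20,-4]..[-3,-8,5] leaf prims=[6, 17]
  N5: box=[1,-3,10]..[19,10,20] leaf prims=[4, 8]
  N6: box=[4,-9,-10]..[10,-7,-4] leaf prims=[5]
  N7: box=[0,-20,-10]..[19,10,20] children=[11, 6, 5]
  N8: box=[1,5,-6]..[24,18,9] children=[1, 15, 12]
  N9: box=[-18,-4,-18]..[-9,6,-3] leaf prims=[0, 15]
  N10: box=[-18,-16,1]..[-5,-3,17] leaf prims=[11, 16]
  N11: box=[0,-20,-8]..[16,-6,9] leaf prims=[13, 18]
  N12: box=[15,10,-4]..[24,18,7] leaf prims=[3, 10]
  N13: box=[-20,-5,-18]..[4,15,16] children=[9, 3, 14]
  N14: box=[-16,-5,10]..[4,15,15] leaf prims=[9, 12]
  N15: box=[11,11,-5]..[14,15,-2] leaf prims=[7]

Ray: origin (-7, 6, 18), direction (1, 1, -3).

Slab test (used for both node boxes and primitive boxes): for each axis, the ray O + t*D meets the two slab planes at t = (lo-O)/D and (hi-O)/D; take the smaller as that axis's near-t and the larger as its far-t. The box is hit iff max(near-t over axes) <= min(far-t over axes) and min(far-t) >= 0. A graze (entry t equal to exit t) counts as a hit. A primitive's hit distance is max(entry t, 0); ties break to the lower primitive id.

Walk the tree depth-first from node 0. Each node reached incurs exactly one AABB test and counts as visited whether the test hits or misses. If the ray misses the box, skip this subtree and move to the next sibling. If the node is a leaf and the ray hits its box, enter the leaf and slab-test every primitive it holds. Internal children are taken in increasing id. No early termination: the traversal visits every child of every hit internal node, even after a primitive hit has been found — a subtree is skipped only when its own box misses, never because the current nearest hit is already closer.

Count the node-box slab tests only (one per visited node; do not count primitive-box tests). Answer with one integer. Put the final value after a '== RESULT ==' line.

Trace the traversal:
N0 x:[-13,31] y:[-26,12] z:[-2/3,12] -> hit [-2/3,12], descend [2, 7, 8, 13]
  N2 x:[-11,4] y:[-26,-9] z:[1/3,22/3] -> miss, prune
  N7 x:[7,26] y:[-26,4] z:[-2/3,28/3] -> miss, prune
  N8 x:[8,31] y:[-1,12] z:[3,8] -> hit [8,8], descend [1, 12, 15]
    N1 x:[8,13] y:[-1,7] z:[3,8] -> miss, prune
    N12 x:[22,31] y:[4,12] z:[11/3,22/3] -> miss, prune
    N15 x:[18,21] y:[5,9] z:[20/3,23/3] -> miss, prune
  N13 x:[-13,11] y:[-11,9] z:[2/3,12] -> hit [2/3,9], descend [3, 9, 14]
    N3 x:[-13,-8] y:[-9,-4] z:[2/3,7/3] -> miss, prune
    N9 x:[-11,-2] y:[-10,0] z:[7,12] -> miss, prune
    N14 x:[-9,11] y:[-11,9] z:[1,8/3] -> hit [1,8/3] leaf, test {P9(miss), P12(miss)}

Visited [0, 2, 7, 8, 1, 12, 15, 13, 3, 9, 14]. Tests: 11 box, 1 leaf. Nearest: miss.

== RESULT ==
11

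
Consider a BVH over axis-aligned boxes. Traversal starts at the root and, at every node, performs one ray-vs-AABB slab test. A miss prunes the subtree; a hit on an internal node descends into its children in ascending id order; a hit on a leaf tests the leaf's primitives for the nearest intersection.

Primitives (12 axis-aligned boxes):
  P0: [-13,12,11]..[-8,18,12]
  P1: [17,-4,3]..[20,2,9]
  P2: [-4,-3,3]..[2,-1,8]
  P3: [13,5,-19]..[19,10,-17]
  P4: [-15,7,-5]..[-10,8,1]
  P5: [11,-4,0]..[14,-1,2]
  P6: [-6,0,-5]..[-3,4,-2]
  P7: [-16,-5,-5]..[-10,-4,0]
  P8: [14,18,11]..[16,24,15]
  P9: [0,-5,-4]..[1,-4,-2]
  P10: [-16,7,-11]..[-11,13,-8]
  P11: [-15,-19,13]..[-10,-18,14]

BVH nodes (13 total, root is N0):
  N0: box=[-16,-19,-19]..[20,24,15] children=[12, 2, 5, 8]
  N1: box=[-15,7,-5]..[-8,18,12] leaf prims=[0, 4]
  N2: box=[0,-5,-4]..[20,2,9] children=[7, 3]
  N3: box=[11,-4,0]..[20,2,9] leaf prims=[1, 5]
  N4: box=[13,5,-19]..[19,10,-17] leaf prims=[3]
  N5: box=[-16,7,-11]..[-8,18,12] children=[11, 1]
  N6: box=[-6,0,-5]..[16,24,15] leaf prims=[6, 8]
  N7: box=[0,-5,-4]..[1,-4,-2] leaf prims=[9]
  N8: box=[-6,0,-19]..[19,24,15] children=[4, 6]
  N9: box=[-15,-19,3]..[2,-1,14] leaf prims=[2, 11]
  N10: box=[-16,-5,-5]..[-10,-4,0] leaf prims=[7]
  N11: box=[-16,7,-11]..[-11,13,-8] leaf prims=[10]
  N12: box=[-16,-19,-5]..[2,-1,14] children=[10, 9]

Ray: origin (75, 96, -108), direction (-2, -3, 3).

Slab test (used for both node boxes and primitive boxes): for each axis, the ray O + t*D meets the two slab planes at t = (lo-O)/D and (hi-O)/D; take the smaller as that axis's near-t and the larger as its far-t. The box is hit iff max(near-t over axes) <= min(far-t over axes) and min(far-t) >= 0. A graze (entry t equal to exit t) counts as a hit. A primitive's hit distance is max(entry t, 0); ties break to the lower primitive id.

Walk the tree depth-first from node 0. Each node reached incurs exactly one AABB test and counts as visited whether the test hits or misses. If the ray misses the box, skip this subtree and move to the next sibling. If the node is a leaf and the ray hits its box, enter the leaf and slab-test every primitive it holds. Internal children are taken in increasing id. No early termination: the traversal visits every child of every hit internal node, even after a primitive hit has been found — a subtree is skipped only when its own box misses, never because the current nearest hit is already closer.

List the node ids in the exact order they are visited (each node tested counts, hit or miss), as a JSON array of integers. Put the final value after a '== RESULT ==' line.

Traverse from the root:
N0 x:[55/2,91/2] y:[24,115/3] z:[89/3,41] -> hit [89/3,115/3], descend [2, 5, 8, 12]
  N2 x:[55/2,75/2] y:[94/3,101/3] z:[104/3,39] -> miss, prune
  N5 x:[83/2,91/2] y:[26,89/3] z:[97/3,40] -> miss, prune
  N8 x:[28,81/2] y:[24,32] z:[89/3,41] -> hit [89/3,32], descend [4, 6]
    N4 x:[28,31] y:[86/3,91/3] z:[89/3,91/3] -> hit [89/3,91/3] leaf, test {P3@t=89/3}
    N6 x:[59/2,81/2] y:[24,32] z:[103/3,41] -> miss, prune
  N12 x:[73/2,91/2] y:[97/3,115/3] z:[103/3,122/3] -> hit [73/2,115/3], descend [9, 10]
    N9 x:[73/2,45] y:[97/3,115/3] z:[37,122/3] -> hit [37,115/3] leaf, test {P2(miss), P11(miss)}
    N10 x:[85/2,91/2] y:[100/3,101/3] z:[103/3,36] -> miss, prune

Summary -> nodes [0, 2, 5, 8, 4, 6, 12, 9, 10]; box-tests=9; leaf-entries=2; first=P3

== RESULT ==
[0, 2, 5, 8, 4, 6, 12, 9, 10]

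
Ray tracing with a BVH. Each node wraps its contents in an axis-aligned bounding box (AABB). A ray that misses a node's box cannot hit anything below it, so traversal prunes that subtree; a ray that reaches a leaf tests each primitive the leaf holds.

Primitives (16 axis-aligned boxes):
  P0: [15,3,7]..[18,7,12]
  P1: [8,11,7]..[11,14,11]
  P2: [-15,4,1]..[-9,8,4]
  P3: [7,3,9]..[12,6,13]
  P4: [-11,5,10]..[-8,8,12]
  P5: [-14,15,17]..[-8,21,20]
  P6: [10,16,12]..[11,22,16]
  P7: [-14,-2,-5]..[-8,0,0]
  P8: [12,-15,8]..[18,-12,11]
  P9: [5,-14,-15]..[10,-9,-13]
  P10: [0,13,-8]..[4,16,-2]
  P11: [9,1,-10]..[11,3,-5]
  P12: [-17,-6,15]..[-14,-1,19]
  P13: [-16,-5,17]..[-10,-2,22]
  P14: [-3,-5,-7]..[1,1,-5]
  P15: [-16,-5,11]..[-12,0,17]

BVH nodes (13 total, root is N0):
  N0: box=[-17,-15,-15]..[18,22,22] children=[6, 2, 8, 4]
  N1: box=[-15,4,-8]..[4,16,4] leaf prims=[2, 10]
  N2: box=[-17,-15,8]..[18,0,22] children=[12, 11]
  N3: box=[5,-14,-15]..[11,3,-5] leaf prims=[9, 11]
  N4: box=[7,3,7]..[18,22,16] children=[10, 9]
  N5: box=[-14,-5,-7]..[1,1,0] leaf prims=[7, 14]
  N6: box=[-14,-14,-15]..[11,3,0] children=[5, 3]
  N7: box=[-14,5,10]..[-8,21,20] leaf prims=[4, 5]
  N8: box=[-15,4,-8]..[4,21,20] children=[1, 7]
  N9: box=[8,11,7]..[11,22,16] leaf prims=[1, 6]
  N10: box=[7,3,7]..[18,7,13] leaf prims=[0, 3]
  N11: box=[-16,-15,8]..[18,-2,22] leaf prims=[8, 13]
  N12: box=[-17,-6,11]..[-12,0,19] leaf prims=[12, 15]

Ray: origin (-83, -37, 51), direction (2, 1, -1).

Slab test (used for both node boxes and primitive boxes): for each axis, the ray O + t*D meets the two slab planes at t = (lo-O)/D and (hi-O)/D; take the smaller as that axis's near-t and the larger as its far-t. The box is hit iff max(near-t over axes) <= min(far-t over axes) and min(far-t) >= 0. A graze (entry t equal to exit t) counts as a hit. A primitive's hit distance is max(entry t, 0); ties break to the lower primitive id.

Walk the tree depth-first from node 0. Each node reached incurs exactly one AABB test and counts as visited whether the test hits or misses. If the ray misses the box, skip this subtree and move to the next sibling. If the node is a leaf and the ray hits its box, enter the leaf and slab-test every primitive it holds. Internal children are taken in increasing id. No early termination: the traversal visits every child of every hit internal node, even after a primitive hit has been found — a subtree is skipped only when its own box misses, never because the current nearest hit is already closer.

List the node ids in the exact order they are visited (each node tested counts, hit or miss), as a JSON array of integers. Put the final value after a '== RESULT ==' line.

Trace the traversal:
N0 x:[33,101/2] y:[22,59] z:[29,66] -> hit [33,101/2], descend [2, 4, 6, 8]
  N2 x:[33,101/2] y:[22,37] z:[29,43] -> hit [33,37], descend [11, 12]
    N11 x:[67/2,101/2] y:[22,35] z:[29,43] -> hit [67/2,35] leaf, test {P8(miss), P13@t=67/2}
    N12 x:[33,71/2] y:[31,37] z:[32,40] -> hit [33,71/2] leaf, test {P12@t=33, P15@t=34}
  N4 x:[45,101/2] y:[40,59] z:[35,44] -> miss, prune
  N6 x:[69/2,47] y:[23,40] z:[51,66] -> miss, prune
  N8 x:[34,87/2] y:[41,58] z:[31,59] -> hit [41,87/2], descend [1, 7]
    N1 x:[34,87/2] y:[41,53] z:[47,59] -> miss, prune
    N7 x:[69/2,75/2] y:[42,58] z:[31,41] -> miss, prune

Summary -> nodes [0, 2, 11, 12, 4, 6, 8, 1, 7]; box-tests=9; leaf-entries=2; first=P12

== RESULT ==
[0, 2, 11, 12, 4, 6, 8, 1, 7]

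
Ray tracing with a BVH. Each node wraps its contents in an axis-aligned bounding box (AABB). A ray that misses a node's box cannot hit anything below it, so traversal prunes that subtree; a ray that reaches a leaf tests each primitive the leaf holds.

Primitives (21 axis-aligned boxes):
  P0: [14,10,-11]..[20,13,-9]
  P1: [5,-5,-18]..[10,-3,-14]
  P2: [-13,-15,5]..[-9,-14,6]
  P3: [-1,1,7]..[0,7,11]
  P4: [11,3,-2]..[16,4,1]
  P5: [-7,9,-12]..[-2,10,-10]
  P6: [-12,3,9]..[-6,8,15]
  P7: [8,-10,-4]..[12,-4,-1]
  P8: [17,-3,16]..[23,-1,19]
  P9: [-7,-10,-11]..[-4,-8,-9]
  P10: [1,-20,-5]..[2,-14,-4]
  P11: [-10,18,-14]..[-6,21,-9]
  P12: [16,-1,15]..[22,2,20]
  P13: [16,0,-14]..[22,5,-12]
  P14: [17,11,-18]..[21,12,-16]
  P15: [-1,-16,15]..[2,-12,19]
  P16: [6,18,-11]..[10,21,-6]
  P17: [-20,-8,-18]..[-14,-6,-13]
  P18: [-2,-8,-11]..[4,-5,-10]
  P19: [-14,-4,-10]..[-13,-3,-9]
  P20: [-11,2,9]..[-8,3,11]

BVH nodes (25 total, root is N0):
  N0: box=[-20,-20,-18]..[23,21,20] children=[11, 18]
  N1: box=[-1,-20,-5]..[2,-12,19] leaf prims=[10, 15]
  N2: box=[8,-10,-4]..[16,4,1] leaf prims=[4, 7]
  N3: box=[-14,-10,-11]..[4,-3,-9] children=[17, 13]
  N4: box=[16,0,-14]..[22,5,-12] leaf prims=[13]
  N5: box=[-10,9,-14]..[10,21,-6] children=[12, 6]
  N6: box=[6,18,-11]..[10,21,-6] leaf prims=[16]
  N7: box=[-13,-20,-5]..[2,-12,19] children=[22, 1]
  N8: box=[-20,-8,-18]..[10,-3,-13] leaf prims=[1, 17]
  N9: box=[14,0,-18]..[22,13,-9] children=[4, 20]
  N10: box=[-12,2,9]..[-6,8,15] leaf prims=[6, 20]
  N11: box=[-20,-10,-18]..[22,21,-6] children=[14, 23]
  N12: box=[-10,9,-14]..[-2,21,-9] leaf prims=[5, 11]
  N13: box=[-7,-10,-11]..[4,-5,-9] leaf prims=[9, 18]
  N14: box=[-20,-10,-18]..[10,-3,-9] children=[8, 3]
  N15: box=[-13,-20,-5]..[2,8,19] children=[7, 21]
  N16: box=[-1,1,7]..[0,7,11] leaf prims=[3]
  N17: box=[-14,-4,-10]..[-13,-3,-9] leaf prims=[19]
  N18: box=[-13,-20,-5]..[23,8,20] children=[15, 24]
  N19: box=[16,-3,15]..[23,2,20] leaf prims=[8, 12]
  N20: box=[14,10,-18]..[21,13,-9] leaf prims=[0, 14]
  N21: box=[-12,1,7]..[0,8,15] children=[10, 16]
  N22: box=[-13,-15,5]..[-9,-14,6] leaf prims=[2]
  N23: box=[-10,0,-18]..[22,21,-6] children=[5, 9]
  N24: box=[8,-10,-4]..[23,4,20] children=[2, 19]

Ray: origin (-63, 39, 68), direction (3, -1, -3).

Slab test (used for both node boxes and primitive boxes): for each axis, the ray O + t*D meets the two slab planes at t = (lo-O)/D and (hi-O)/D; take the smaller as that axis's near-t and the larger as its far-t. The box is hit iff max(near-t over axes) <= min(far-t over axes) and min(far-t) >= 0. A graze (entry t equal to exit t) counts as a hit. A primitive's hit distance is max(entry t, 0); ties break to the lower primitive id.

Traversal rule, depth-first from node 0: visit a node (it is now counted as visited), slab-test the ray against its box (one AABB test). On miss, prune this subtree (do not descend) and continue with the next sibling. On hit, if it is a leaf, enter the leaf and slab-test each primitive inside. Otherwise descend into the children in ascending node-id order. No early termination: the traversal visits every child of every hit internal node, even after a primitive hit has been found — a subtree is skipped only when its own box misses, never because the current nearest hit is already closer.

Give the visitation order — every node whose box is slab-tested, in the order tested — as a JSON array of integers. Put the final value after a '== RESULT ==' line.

Walk:
N0 x:[43/3,86/3] y:[18,59] z:[16,86/3] -> hit [18,86/3], descend [11, 18]
  N11 x:[43/3,85/3] y:[18,49] z:[74/3,86/3] -> hit [74/3,85/3], descend [14, 23]
    N14 x:[43/3,73/3] y:[42,49] z:[77/3,86/3] -> miss, prune
    N23 x:[53/3,85/3] y:[18,39] z:[74/3,86/3] -> hit [74/3,85/3], descend [5, 9]
      N5 x:[53/3,73/3] y:[18,30] z:[74/3,82/3] -> miss, prune
      N9 x:[77/3,85/3] y:[26,39] z:[77/3,86/3] -> hit [26,85/3], descend [4, 20]
        N4 x:[79/3,85/3] y:[34,39] z:[80/3,82/3] -> miss, prune
        N20 x:[77/3,28] y:[26,29] z:[77/3,86/3] -> hit [26,28] leaf, test {P0@t=26, P14@t=28}
  N18 x:[50/3,86/3] y:[31,59] z:[16,73/3] -> miss, prune

order=[0, 11, 14, 23, 5, 9, 4, 20, 18]  |boxes|=9  |leaves|=1  hit=P0

== RESULT ==
[0, 11, 14, 23, 5, 9, 4, 20, 18]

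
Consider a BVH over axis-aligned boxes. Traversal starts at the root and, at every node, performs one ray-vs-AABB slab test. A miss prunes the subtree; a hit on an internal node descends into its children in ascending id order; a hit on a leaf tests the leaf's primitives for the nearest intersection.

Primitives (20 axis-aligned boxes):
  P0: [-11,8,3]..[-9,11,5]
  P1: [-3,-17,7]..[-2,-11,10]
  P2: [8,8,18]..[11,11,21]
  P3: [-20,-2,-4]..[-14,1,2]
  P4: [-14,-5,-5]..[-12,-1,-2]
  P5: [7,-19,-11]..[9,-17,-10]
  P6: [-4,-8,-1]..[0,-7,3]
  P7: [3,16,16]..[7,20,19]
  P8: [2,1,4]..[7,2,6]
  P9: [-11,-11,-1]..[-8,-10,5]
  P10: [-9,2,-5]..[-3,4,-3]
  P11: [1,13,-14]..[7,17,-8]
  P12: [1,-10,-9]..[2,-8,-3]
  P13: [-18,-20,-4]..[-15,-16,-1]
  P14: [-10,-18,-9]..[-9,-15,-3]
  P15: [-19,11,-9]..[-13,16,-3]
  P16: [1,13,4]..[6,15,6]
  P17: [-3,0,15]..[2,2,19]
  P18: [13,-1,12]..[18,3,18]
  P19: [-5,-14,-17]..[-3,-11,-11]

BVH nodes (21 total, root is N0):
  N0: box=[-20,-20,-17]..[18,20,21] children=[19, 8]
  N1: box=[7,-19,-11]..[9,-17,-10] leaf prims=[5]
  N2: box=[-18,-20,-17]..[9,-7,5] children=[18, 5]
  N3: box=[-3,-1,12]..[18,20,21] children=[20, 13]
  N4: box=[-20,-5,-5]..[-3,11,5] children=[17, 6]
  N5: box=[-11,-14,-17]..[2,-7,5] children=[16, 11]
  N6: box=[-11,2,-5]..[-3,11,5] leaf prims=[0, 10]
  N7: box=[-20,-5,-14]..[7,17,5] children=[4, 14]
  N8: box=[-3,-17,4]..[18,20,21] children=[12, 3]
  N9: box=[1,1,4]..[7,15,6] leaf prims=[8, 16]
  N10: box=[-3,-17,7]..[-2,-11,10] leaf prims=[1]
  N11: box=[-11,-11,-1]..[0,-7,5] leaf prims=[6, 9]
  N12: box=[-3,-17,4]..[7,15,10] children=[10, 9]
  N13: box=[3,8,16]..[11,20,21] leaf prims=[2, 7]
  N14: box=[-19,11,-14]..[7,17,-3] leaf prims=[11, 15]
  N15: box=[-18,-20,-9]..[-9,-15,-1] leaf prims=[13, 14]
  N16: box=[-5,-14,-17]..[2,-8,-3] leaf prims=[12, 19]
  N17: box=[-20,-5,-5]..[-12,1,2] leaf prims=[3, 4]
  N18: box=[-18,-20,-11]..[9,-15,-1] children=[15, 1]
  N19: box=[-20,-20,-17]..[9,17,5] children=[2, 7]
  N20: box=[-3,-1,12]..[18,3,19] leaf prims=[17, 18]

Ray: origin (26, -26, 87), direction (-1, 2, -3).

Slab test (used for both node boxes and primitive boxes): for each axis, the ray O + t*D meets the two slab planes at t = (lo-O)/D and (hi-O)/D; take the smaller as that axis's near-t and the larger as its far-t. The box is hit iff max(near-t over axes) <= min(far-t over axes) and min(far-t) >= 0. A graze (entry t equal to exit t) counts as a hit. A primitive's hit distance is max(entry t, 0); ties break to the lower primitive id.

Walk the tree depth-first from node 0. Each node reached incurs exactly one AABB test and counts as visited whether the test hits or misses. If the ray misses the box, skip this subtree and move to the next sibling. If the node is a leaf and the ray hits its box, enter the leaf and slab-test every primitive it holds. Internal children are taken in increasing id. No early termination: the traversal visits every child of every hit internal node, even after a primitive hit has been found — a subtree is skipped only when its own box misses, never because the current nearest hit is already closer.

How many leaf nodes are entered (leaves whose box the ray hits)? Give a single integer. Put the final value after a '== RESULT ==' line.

Walk:
N0 x:[8,46] y:[3,23] z:[22,104/3] -> hit [22,23], descend [8, 19]
  N8 x:[8,29] y:[9/2,23] z:[22,83/3] -> hit [22,23], descend [3, 12]
    N3 x:[8,29] y:[25/2,23] z:[22,25] -> hit [22,23], descend [13, 20]
      N13 x:[15,23] y:[17,23] z:[22,71/3] -> hit [22,23] leaf, test {P2(miss), P7@t=68/3}
      N20 x:[8,29] y:[25/2,29/2] z:[68/3,25] -> miss, prune
    N12 x:[19,29] y:[9/2,41/2] z:[77/3,83/3] -> miss, prune
  N19 x:[17,46] y:[3,43/2] z:[82/3,104/3] -> miss, prune

Summary -> nodes [0, 8, 3, 13, 20, 12, 19]; box-tests=7; leaf-entries=1; first=P7

== RESULT ==
1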